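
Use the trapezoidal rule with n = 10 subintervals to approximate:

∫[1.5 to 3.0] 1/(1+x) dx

f(x) = 1/(1+x)
a = 1.5, b = 3.0, n = 10
h = (b - a)/n = 0.150000

Trapezoidal rule: (h/2)[f(x₀) + 2f(x₁) + 2f(x₂) + ... + f(xₙ)]

x_0 = 1.5000, f(x_0) = 0.400000, coefficient = 1
x_1 = 1.6500, f(x_1) = 0.377358, coefficient = 2
x_2 = 1.8000, f(x_2) = 0.357143, coefficient = 2
x_3 = 1.9500, f(x_3) = 0.338983, coefficient = 2
x_4 = 2.1000, f(x_4) = 0.322581, coefficient = 2
x_5 = 2.2500, f(x_5) = 0.307692, coefficient = 2
x_6 = 2.4000, f(x_6) = 0.294118, coefficient = 2
x_7 = 2.5500, f(x_7) = 0.281690, coefficient = 2
x_8 = 2.7000, f(x_8) = 0.270270, coefficient = 2
x_9 = 2.8500, f(x_9) = 0.259740, coefficient = 2
x_10 = 3.0000, f(x_10) = 0.250000, coefficient = 1

I ≈ (0.150000/2) × 6.269151 = 0.470186
Exact value: 0.470004
Error: 0.000183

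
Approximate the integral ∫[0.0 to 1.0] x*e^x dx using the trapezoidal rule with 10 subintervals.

f(x) = x*e^x
a = 0.0, b = 1.0, n = 10
h = (b - a)/n = 0.100000

Trapezoidal rule: (h/2)[f(x₀) + 2f(x₁) + 2f(x₂) + ... + f(xₙ)]

x_0 = 0.0000, f(x_0) = 0.000000, coefficient = 1
x_1 = 0.1000, f(x_1) = 0.110517, coefficient = 2
x_2 = 0.2000, f(x_2) = 0.244281, coefficient = 2
x_3 = 0.3000, f(x_3) = 0.404958, coefficient = 2
x_4 = 0.4000, f(x_4) = 0.596730, coefficient = 2
x_5 = 0.5000, f(x_5) = 0.824361, coefficient = 2
x_6 = 0.6000, f(x_6) = 1.093271, coefficient = 2
x_7 = 0.7000, f(x_7) = 1.409627, coefficient = 2
x_8 = 0.8000, f(x_8) = 1.780433, coefficient = 2
x_9 = 0.9000, f(x_9) = 2.213643, coefficient = 2
x_10 = 1.0000, f(x_10) = 2.718282, coefficient = 1

I ≈ (0.100000/2) × 20.073921 = 1.003696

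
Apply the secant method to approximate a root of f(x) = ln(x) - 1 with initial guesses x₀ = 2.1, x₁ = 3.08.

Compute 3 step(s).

f(x) = ln(x) - 1
x₀ = 2.1, x₁ = 3.08

Secant formula: x_{n+1} = x_n - f(x_n)(x_n - x_{n-1})/(f(x_n) - f(x_{n-1}))

Iteration 1:
  f(2.100000) = -0.258063
  f(3.080000) = 0.124930
  x_2 = 3.080000 - 0.124930×(3.080000 - 2.100000)/(0.124930 - (-0.258063))
       = 2.760330
Iteration 2:
  f(3.080000) = 0.124930
  f(2.760330) = 0.015350
  x_3 = 2.760330 - 0.015350×(2.760330 - 3.080000)/(0.015350 - 0.124930)
       = 2.715550
Iteration 3:
  f(2.760330) = 0.015350
  f(2.715550) = -0.001006
  x_4 = 2.715550 - (-0.001006)×(2.715550 - 2.760330)/(-0.001006 - 0.015350)
       = 2.718303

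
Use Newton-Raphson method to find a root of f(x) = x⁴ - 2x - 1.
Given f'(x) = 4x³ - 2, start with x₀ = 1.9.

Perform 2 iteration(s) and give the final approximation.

f(x) = x⁴ - 2x - 1
f'(x) = 4x³ - 2
x₀ = 1.9

Newton-Raphson formula: x_{n+1} = x_n - f(x_n)/f'(x_n)

Iteration 1:
  f(1.900000) = 8.232100
  f'(1.900000) = 25.436000
  x_1 = 1.900000 - 8.232100/25.436000 = 1.576360
Iteration 2:
  f(1.576360) = 2.022066
  f'(1.576360) = 13.668465
  x_2 = 1.576360 - 2.022066/13.668465 = 1.428424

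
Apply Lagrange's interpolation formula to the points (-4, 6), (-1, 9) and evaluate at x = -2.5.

Lagrange interpolation formula:
P(x) = Σ yᵢ × Lᵢ(x)
where Lᵢ(x) = Π_{j≠i} (x - xⱼ)/(xᵢ - xⱼ)

L_0(-2.5) = (-2.5 - (-1))/(-4 - (-1)) = 0.500000
L_1(-2.5) = (-2.5 - (-4))/(-1 - (-4)) = 0.500000

P(-2.5) = 6×L_0(-2.5) + 9×L_1(-2.5)
P(-2.5) = 7.500000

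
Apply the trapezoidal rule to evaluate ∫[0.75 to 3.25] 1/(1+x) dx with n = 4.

f(x) = 1/(1+x)
a = 0.75, b = 3.25, n = 4
h = (b - a)/n = 0.625000

Trapezoidal rule: (h/2)[f(x₀) + 2f(x₁) + 2f(x₂) + ... + f(xₙ)]

x_0 = 0.7500, f(x_0) = 0.571429, coefficient = 1
x_1 = 1.3750, f(x_1) = 0.421053, coefficient = 2
x_2 = 2.0000, f(x_2) = 0.333333, coefficient = 2
x_3 = 2.6250, f(x_3) = 0.275862, coefficient = 2
x_4 = 3.2500, f(x_4) = 0.235294, coefficient = 1

I ≈ (0.625000/2) × 2.867219 = 0.896006
Exact value: 0.887303
Error: 0.008703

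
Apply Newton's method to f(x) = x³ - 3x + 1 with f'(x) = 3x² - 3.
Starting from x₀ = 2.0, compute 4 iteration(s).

f(x) = x³ - 3x + 1
f'(x) = 3x² - 3
x₀ = 2.0

Newton-Raphson formula: x_{n+1} = x_n - f(x_n)/f'(x_n)

Iteration 1:
  f(2.000000) = 3.000000
  f'(2.000000) = 9.000000
  x_1 = 2.000000 - 3.000000/9.000000 = 1.666667
Iteration 2:
  f(1.666667) = 0.629630
  f'(1.666667) = 5.333333
  x_2 = 1.666667 - 0.629630/5.333333 = 1.548611
Iteration 3:
  f(1.548611) = 0.068040
  f'(1.548611) = 4.194589
  x_3 = 1.548611 - 0.068040/4.194589 = 1.532390
Iteration 4:
  f(1.532390) = 0.001218
  f'(1.532390) = 4.044659
  x_4 = 1.532390 - 0.001218/4.044659 = 1.532089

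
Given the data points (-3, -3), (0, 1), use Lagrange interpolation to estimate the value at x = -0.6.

Lagrange interpolation formula:
P(x) = Σ yᵢ × Lᵢ(x)
where Lᵢ(x) = Π_{j≠i} (x - xⱼ)/(xᵢ - xⱼ)

L_0(-0.6) = (-0.6 - 0)/(-3 - 0) = 0.200000
L_1(-0.6) = (-0.6 - (-3))/(0 - (-3)) = 0.800000

P(-0.6) = (-3)×L_0(-0.6) + 1×L_1(-0.6)
P(-0.6) = 0.200000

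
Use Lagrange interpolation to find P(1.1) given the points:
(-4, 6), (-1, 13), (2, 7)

Lagrange interpolation formula:
P(x) = Σ yᵢ × Lᵢ(x)
where Lᵢ(x) = Π_{j≠i} (x - xⱼ)/(xᵢ - xⱼ)

L_0(1.1) = (1.1 - (-1))/(-4 - (-1)) × (1.1 - 2)/(-4 - 2) = -0.105000
L_1(1.1) = (1.1 - (-4))/(-1 - (-4)) × (1.1 - 2)/(-1 - 2) = 0.510000
L_2(1.1) = (1.1 - (-4))/(2 - (-4)) × (1.1 - (-1))/(2 - (-1)) = 0.595000

P(1.1) = 6×L_0(1.1) + 13×L_1(1.1) + 7×L_2(1.1)
P(1.1) = 10.165000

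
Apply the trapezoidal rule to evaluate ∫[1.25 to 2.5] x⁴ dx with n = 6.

f(x) = x⁴
a = 1.25, b = 2.5, n = 6
h = (b - a)/n = 0.208333

Trapezoidal rule: (h/2)[f(x₀) + 2f(x₁) + 2f(x₂) + ... + f(xₙ)]

x_0 = 1.2500, f(x_0) = 2.441406, coefficient = 1
x_1 = 1.4583, f(x_1) = 4.523006, coefficient = 2
x_2 = 1.6667, f(x_2) = 7.716049, coefficient = 2
x_3 = 1.8750, f(x_3) = 12.359619, coefficient = 2
x_4 = 2.0833, f(x_4) = 18.838011, coefficient = 2
x_5 = 2.2917, f(x_5) = 27.580732, coefficient = 2
x_6 = 2.5000, f(x_6) = 39.062500, coefficient = 1

I ≈ (0.208333/2) × 183.538743 = 19.118619
Exact value: 18.920898
Error: 0.197721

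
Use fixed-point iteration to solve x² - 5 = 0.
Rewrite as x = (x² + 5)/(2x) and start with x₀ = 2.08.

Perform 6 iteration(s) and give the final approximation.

Equation: x² - 5 = 0
Fixed-point form: x = (x² + 5)/(2x)
x₀ = 2.08

x_1 = g(2.080000) = 2.241923
x_2 = g(2.241923) = 2.236076
x_3 = g(2.236076) = 2.236068
x_4 = g(2.236068) = 2.236068
x_5 = g(2.236068) = 2.236068
x_6 = g(2.236068) = 2.236068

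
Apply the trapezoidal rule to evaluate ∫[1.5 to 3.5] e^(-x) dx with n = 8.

f(x) = e^(-x)
a = 1.5, b = 3.5, n = 8
h = (b - a)/n = 0.250000

Trapezoidal rule: (h/2)[f(x₀) + 2f(x₁) + 2f(x₂) + ... + f(xₙ)]

x_0 = 1.5000, f(x_0) = 0.223130, coefficient = 1
x_1 = 1.7500, f(x_1) = 0.173774, coefficient = 2
x_2 = 2.0000, f(x_2) = 0.135335, coefficient = 2
x_3 = 2.2500, f(x_3) = 0.105399, coefficient = 2
x_4 = 2.5000, f(x_4) = 0.082085, coefficient = 2
x_5 = 2.7500, f(x_5) = 0.063928, coefficient = 2
x_6 = 3.0000, f(x_6) = 0.049787, coefficient = 2
x_7 = 3.2500, f(x_7) = 0.038774, coefficient = 2
x_8 = 3.5000, f(x_8) = 0.030197, coefficient = 1

I ≈ (0.250000/2) × 1.551493 = 0.193937
Exact value: 0.192933
Error: 0.001004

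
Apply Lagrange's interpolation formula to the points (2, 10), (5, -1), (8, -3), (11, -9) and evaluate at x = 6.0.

Lagrange interpolation formula:
P(x) = Σ yᵢ × Lᵢ(x)
where Lᵢ(x) = Π_{j≠i} (x - xⱼ)/(xᵢ - xⱼ)

L_0(6.0) = (6.0 - 5)/(2 - 5) × (6.0 - 8)/(2 - 8) × (6.0 - 11)/(2 - 11) = -0.061728
L_1(6.0) = (6.0 - 2)/(5 - 2) × (6.0 - 8)/(5 - 8) × (6.0 - 11)/(5 - 11) = 0.740741
L_2(6.0) = (6.0 - 2)/(8 - 2) × (6.0 - 5)/(8 - 5) × (6.0 - 11)/(8 - 11) = 0.370370
L_3(6.0) = (6.0 - 2)/(11 - 2) × (6.0 - 5)/(11 - 5) × (6.0 - 8)/(11 - 8) = -0.049383

P(6.0) = 10×L_0(6.0) + (-1)×L_1(6.0) + (-3)×L_2(6.0) + (-9)×L_3(6.0)
P(6.0) = -2.024691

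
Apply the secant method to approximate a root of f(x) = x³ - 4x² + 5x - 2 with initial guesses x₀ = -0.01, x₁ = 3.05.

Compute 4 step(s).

f(x) = x³ - 4x² + 5x - 2
x₀ = -0.01, x₁ = 3.05

Secant formula: x_{n+1} = x_n - f(x_n)(x_n - x_{n-1})/(f(x_n) - f(x_{n-1}))

Iteration 1:
  f(-0.010000) = -2.050401
  f(3.050000) = 4.412625
  x_2 = 3.050000 - 4.412625×(3.050000 - (-0.010000))/(4.412625 - (-2.050401))
       = 0.960788
Iteration 2:
  f(3.050000) = 4.412625
  f(0.960788) = -0.001598
  x_3 = 0.960788 - (-0.001598)×(0.960788 - 3.050000)/(-0.001598 - 4.412625)
       = 0.961544
Iteration 3:
  f(0.960788) = -0.001598
  f(0.961544) = -0.001536
  x_4 = 0.961544 - (-0.001536)×(0.961544 - 0.960788)/(-0.001536 - (-0.001598))
       = 0.980229
Iteration 4:
  f(0.961544) = -0.001536
  f(0.980229) = -0.000399
  x_5 = 0.980229 - (-0.000399)×(0.980229 - 0.961544)/(-0.000399 - (-0.001536))
       = 0.986779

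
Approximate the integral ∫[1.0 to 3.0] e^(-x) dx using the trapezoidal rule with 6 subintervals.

f(x) = e^(-x)
a = 1.0, b = 3.0, n = 6
h = (b - a)/n = 0.333333

Trapezoidal rule: (h/2)[f(x₀) + 2f(x₁) + 2f(x₂) + ... + f(xₙ)]

x_0 = 1.0000, f(x_0) = 0.367879, coefficient = 1
x_1 = 1.3333, f(x_1) = 0.263597, coefficient = 2
x_2 = 1.6667, f(x_2) = 0.188876, coefficient = 2
x_3 = 2.0000, f(x_3) = 0.135335, coefficient = 2
x_4 = 2.3333, f(x_4) = 0.096972, coefficient = 2
x_5 = 2.6667, f(x_5) = 0.069483, coefficient = 2
x_6 = 3.0000, f(x_6) = 0.049787, coefficient = 1

I ≈ (0.333333/2) × 1.926193 = 0.321032
Exact value: 0.318092
Error: 0.002940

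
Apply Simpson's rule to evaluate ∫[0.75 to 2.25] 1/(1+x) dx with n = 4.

f(x) = 1/(1+x)
a = 0.75, b = 2.25, n = 4
h = (b - a)/n = 0.375000

Simpson's rule: (h/3)[f(x₀) + 4f(x₁) + 2f(x₂) + ... + f(xₙ)]

x_0 = 0.7500, f(x_0) = 0.571429, coefficient = 1
x_1 = 1.1250, f(x_1) = 0.470588, coefficient = 4
x_2 = 1.5000, f(x_2) = 0.400000, coefficient = 2
x_3 = 1.8750, f(x_3) = 0.347826, coefficient = 4
x_4 = 2.2500, f(x_4) = 0.307692, coefficient = 1

I ≈ (0.375000/3) × 4.952778 = 0.619097
Exact value: 0.619039
Error: 0.000058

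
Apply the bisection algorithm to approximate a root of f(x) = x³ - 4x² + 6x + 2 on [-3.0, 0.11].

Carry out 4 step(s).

f(x) = x³ - 4x² + 6x + 2
Initial interval: [-3.0, 0.11]

Iteration 1:
  c_1 = (-3.000000 + 0.110000)/2 = -1.445000
  f(c_1) = f(-1.445000) = -18.039296
  f(a) × f(c) ≥ 0, new interval: [-1.445000, 0.110000]
Iteration 2:
  c_2 = (-1.445000 + 0.110000)/2 = -0.667500
  f(c_2) = f(-0.667500) = -4.084634
  f(a) × f(c) ≥ 0, new interval: [-0.667500, 0.110000]
Iteration 3:
  c_3 = (-0.667500 + 0.110000)/2 = -0.278750
  f(c_3) = f(-0.278750) = -0.004966
  f(a) × f(c) ≥ 0, new interval: [-0.278750, 0.110000]
Iteration 4:
  c_4 = (-0.278750 + 0.110000)/2 = -0.084375
  f(c_4) = f(-0.084375) = 1.464673
  f(a) × f(c) < 0, new interval: [-0.278750, -0.084375]

After 4 iteration(s), the approximation is c_4 = -0.084375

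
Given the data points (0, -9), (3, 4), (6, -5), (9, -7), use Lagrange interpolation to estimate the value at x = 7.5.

Lagrange interpolation formula:
P(x) = Σ yᵢ × Lᵢ(x)
where Lᵢ(x) = Π_{j≠i} (x - xⱼ)/(xᵢ - xⱼ)

L_0(7.5) = (7.5 - 3)/(0 - 3) × (7.5 - 6)/(0 - 6) × (7.5 - 9)/(0 - 9) = 0.062500
L_1(7.5) = (7.5 - 0)/(3 - 0) × (7.5 - 6)/(3 - 6) × (7.5 - 9)/(3 - 9) = -0.312500
L_2(7.5) = (7.5 - 0)/(6 - 0) × (7.5 - 3)/(6 - 3) × (7.5 - 9)/(6 - 9) = 0.937500
L_3(7.5) = (7.5 - 0)/(9 - 0) × (7.5 - 3)/(9 - 3) × (7.5 - 6)/(9 - 6) = 0.312500

P(7.5) = (-9)×L_0(7.5) + 4×L_1(7.5) + (-5)×L_2(7.5) + (-7)×L_3(7.5)
P(7.5) = -8.687500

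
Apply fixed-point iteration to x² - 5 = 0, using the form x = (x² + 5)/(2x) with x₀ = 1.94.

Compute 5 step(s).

Equation: x² - 5 = 0
Fixed-point form: x = (x² + 5)/(2x)
x₀ = 1.94

x_1 = g(1.940000) = 2.258660
x_2 = g(2.258660) = 2.236181
x_3 = g(2.236181) = 2.236068
x_4 = g(2.236068) = 2.236068
x_5 = g(2.236068) = 2.236068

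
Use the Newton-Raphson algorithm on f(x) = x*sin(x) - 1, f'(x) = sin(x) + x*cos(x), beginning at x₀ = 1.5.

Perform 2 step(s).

f(x) = x*sin(x) - 1
f'(x) = sin(x) + x*cos(x)
x₀ = 1.5

Newton-Raphson formula: x_{n+1} = x_n - f(x_n)/f'(x_n)

Iteration 1:
  f(1.500000) = 0.496242
  f'(1.500000) = 1.103601
  x_1 = 1.500000 - 0.496242/1.103601 = 1.050342
Iteration 2:
  f(1.050342) = -0.088730
  f'(1.050342) = 1.389902
  x_2 = 1.050342 - (-0.088730)/1.389902 = 1.114181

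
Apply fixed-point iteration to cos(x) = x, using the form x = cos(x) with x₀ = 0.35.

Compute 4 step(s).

Equation: cos(x) = x
Fixed-point form: x = cos(x)
x₀ = 0.35

x_1 = g(0.350000) = 0.939373
x_2 = g(0.939373) = 0.590294
x_3 = g(0.590294) = 0.830777
x_4 = g(0.830777) = 0.674302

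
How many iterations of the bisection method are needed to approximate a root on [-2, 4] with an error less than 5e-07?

We need (b-a)/2^n ≤ 5e-07
(4 - (-2))/2^n ≤ 5e-07
6/2^n ≤ 5e-07
2^n ≥ 12000000
n ≥ log₂(12000000) = 23.52
n ≥ 24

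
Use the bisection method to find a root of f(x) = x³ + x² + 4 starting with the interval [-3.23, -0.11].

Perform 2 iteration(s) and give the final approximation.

f(x) = x³ + x² + 4
Initial interval: [-3.23, -0.11]

Iteration 1:
  c_1 = (-3.230000 + (-0.110000))/2 = -1.670000
  f(c_1) = f(-1.670000) = 2.131437
  f(a) × f(c) < 0, new interval: [-3.230000, -1.670000]
Iteration 2:
  c_2 = (-3.230000 + (-1.670000))/2 = -2.450000
  f(c_2) = f(-2.450000) = -4.703625
  f(a) × f(c) ≥ 0, new interval: [-2.450000, -1.670000]

After 2 iteration(s), the approximation is c_2 = -2.450000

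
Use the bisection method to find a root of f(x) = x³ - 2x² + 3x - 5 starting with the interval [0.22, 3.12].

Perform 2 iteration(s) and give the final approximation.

f(x) = x³ - 2x² + 3x - 5
Initial interval: [0.22, 3.12]

Iteration 1:
  c_1 = (0.220000 + 3.120000)/2 = 1.670000
  f(c_1) = f(1.670000) = -0.910337
  f(a) × f(c) ≥ 0, new interval: [1.670000, 3.120000]
Iteration 2:
  c_2 = (1.670000 + 3.120000)/2 = 2.395000
  f(c_2) = f(2.395000) = 4.450730
  f(a) × f(c) < 0, new interval: [1.670000, 2.395000]

After 2 iteration(s), the approximation is c_2 = 2.395000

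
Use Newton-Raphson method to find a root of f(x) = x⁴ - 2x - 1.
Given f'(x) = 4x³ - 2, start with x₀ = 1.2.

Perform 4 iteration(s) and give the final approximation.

f(x) = x⁴ - 2x - 1
f'(x) = 4x³ - 2
x₀ = 1.2

Newton-Raphson formula: x_{n+1} = x_n - f(x_n)/f'(x_n)

Iteration 1:
  f(1.200000) = -1.326400
  f'(1.200000) = 4.912000
  x_1 = 1.200000 - (-1.326400)/4.912000 = 1.470033
Iteration 2:
  f(1.470033) = 0.729838
  f'(1.470033) = 10.706937
  x_2 = 1.470033 - 0.729838/10.706937 = 1.401868
Iteration 3:
  f(1.401868) = 0.058405
  f'(1.401868) = 9.019986
  x_3 = 1.401868 - 0.058405/9.019986 = 1.395393
Iteration 4:
  f(1.395393) = 0.000493
  f'(1.395393) = 8.867990
  x_4 = 1.395393 - 0.000493/8.867990 = 1.395337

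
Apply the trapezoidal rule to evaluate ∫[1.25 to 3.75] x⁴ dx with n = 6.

f(x) = x⁴
a = 1.25, b = 3.75, n = 6
h = (b - a)/n = 0.416667

Trapezoidal rule: (h/2)[f(x₀) + 2f(x₁) + 2f(x₂) + ... + f(xₙ)]

x_0 = 1.2500, f(x_0) = 2.441406, coefficient = 1
x_1 = 1.6667, f(x_1) = 7.716049, coefficient = 2
x_2 = 2.0833, f(x_2) = 18.838011, coefficient = 2
x_3 = 2.5000, f(x_3) = 39.062500, coefficient = 2
x_4 = 2.9167, f(x_4) = 72.368104, coefficient = 2
x_5 = 3.3333, f(x_5) = 123.456790, coefficient = 2
x_6 = 3.7500, f(x_6) = 197.753906, coefficient = 1

I ≈ (0.416667/2) × 723.078221 = 150.641296
Exact value: 147.705078
Error: 2.936218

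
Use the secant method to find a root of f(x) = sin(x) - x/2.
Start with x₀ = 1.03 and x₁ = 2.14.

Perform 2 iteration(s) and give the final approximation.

f(x) = sin(x) - x/2
x₀ = 1.03, x₁ = 2.14

Secant formula: x_{n+1} = x_n - f(x_n)(x_n - x_{n-1})/(f(x_n) - f(x_{n-1}))

Iteration 1:
  f(1.030000) = 0.342299
  f(2.140000) = -0.227670
  x_2 = 2.140000 - (-0.227670)×(2.140000 - 1.030000)/(-0.227670 - 0.342299)
       = 1.696619
Iteration 2:
  f(2.140000) = -0.227670
  f(1.696619) = 0.143785
  x_3 = 1.696619 - 0.143785×(1.696619 - 2.140000)/(0.143785 - (-0.227670))
       = 1.868246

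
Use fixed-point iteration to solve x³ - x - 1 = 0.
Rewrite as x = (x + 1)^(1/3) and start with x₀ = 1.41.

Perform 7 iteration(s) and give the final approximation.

Equation: x³ - x - 1 = 0
Fixed-point form: x = (x + 1)^(1/3)
x₀ = 1.41

x_1 = g(1.410000) = 1.340723
x_2 = g(1.340723) = 1.327751
x_3 = g(1.327751) = 1.325294
x_4 = g(1.325294) = 1.324827
x_5 = g(1.324827) = 1.324739
x_6 = g(1.324739) = 1.324722
x_7 = g(1.324722) = 1.324719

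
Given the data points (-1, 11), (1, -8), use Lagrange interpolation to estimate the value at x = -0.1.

Lagrange interpolation formula:
P(x) = Σ yᵢ × Lᵢ(x)
where Lᵢ(x) = Π_{j≠i} (x - xⱼ)/(xᵢ - xⱼ)

L_0(-0.1) = (-0.1 - 1)/(-1 - 1) = 0.550000
L_1(-0.1) = (-0.1 - (-1))/(1 - (-1)) = 0.450000

P(-0.1) = 11×L_0(-0.1) + (-8)×L_1(-0.1)
P(-0.1) = 2.450000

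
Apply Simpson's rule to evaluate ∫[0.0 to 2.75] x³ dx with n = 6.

f(x) = x³
a = 0.0, b = 2.75, n = 6
h = (b - a)/n = 0.458333

Simpson's rule: (h/3)[f(x₀) + 4f(x₁) + 2f(x₂) + ... + f(xₙ)]

x_0 = 0.0000, f(x_0) = 0.000000, coefficient = 1
x_1 = 0.4583, f(x_1) = 0.096282, coefficient = 4
x_2 = 0.9167, f(x_2) = 0.770255, coefficient = 2
x_3 = 1.3750, f(x_3) = 2.599609, coefficient = 4
x_4 = 1.8333, f(x_4) = 6.162037, coefficient = 2
x_5 = 2.2917, f(x_5) = 12.035229, coefficient = 4
x_6 = 2.7500, f(x_6) = 20.796875, coefficient = 1

I ≈ (0.458333/3) × 93.585937 = 14.297852
Exact value: 14.297852
Error: 0.000000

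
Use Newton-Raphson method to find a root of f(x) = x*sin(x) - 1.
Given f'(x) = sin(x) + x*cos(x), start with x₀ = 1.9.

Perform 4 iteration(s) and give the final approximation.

f(x) = x*sin(x) - 1
f'(x) = sin(x) + x*cos(x)
x₀ = 1.9

Newton-Raphson formula: x_{n+1} = x_n - f(x_n)/f'(x_n)

Iteration 1:
  f(1.900000) = 0.797970
  f'(1.900000) = 0.332050
  x_1 = 1.900000 - 0.797970/0.332050 = -0.503163
Iteration 2:
  f(-0.503163) = -0.757375
  f'(-0.503163) = -0.923001
  x_2 = -0.503163 - (-0.757375)/(-0.923001) = -1.323720
Iteration 3:
  f(-1.323720) = 0.283521
  f'(-1.323720) = -1.293374
  x_3 = -1.323720 - 0.283521/(-1.293374) = -1.104510
Iteration 4:
  f(-1.104510) = -0.013403
  f'(-1.104510) = -1.389801
  x_4 = -1.104510 - (-0.013403)/(-1.389801) = -1.114154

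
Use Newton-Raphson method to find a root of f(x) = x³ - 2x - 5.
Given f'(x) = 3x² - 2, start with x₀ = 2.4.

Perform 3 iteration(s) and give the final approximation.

f(x) = x³ - 2x - 5
f'(x) = 3x² - 2
x₀ = 2.4

Newton-Raphson formula: x_{n+1} = x_n - f(x_n)/f'(x_n)

Iteration 1:
  f(2.400000) = 4.024000
  f'(2.400000) = 15.280000
  x_1 = 2.400000 - 4.024000/15.280000 = 2.136649
Iteration 2:
  f(2.136649) = 0.481082
  f'(2.136649) = 11.695810
  x_2 = 2.136649 - 0.481082/11.695810 = 2.095516
Iteration 3:
  f(2.095516) = 0.010775
  f'(2.095516) = 11.173567
  x_3 = 2.095516 - 0.010775/11.173567 = 2.094552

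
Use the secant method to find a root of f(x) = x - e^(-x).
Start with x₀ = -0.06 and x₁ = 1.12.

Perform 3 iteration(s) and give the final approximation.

f(x) = x - e^(-x)
x₀ = -0.06, x₁ = 1.12

Secant formula: x_{n+1} = x_n - f(x_n)(x_n - x_{n-1})/(f(x_n) - f(x_{n-1}))

Iteration 1:
  f(-0.060000) = -1.121837
  f(1.120000) = 0.793720
  x_2 = 1.120000 - 0.793720×(1.120000 - (-0.060000))/(0.793720 - (-1.121837))
       = 0.631061
Iteration 2:
  f(1.120000) = 0.793720
  f(0.631061) = 0.099034
  x_3 = 0.631061 - 0.099034×(0.631061 - 1.120000)/(0.099034 - 0.793720)
       = 0.561358
Iteration 3:
  f(0.631061) = 0.099034
  f(0.561358) = -0.009076
  x_4 = 0.561358 - (-0.009076)×(0.561358 - 0.631061)/(-0.009076 - 0.099034)
       = 0.567210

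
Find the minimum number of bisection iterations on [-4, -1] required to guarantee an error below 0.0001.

We need (b-a)/2^n ≤ 0.0001
(-1 - (-4))/2^n ≤ 0.0001
3/2^n ≤ 0.0001
2^n ≥ 30000
n ≥ log₂(30000) = 14.87
n ≥ 15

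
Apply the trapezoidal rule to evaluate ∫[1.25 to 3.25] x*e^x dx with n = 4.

f(x) = x*e^x
a = 1.25, b = 3.25, n = 4
h = (b - a)/n = 0.500000

Trapezoidal rule: (h/2)[f(x₀) + 2f(x₁) + 2f(x₂) + ... + f(xₙ)]

x_0 = 1.2500, f(x_0) = 4.362929, coefficient = 1
x_1 = 1.7500, f(x_1) = 10.070555, coefficient = 2
x_2 = 2.2500, f(x_2) = 21.347406, coefficient = 2
x_3 = 2.7500, f(x_3) = 43.017238, coefficient = 2
x_4 = 3.2500, f(x_4) = 83.818605, coefficient = 1

I ≈ (0.500000/2) × 237.051929 = 59.262982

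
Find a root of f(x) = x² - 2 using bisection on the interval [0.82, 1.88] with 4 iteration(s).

f(x) = x² - 2
Initial interval: [0.82, 1.88]

Iteration 1:
  c_1 = (0.820000 + 1.880000)/2 = 1.350000
  f(c_1) = f(1.350000) = -0.177500
  f(a) × f(c) ≥ 0, new interval: [1.350000, 1.880000]
Iteration 2:
  c_2 = (1.350000 + 1.880000)/2 = 1.615000
  f(c_2) = f(1.615000) = 0.608225
  f(a) × f(c) < 0, new interval: [1.350000, 1.615000]
Iteration 3:
  c_3 = (1.350000 + 1.615000)/2 = 1.482500
  f(c_3) = f(1.482500) = 0.197806
  f(a) × f(c) < 0, new interval: [1.350000, 1.482500]
Iteration 4:
  c_4 = (1.350000 + 1.482500)/2 = 1.416250
  f(c_4) = f(1.416250) = 0.005764
  f(a) × f(c) < 0, new interval: [1.350000, 1.416250]

After 4 iteration(s), the approximation is c_4 = 1.416250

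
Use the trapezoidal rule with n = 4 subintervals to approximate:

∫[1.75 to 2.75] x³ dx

f(x) = x³
a = 1.75, b = 2.75, n = 4
h = (b - a)/n = 0.250000

Trapezoidal rule: (h/2)[f(x₀) + 2f(x₁) + 2f(x₂) + ... + f(xₙ)]

x_0 = 1.7500, f(x_0) = 5.359375, coefficient = 1
x_1 = 2.0000, f(x_1) = 8.000000, coefficient = 2
x_2 = 2.2500, f(x_2) = 11.390625, coefficient = 2
x_3 = 2.5000, f(x_3) = 15.625000, coefficient = 2
x_4 = 2.7500, f(x_4) = 20.796875, coefficient = 1

I ≈ (0.250000/2) × 96.187500 = 12.023438
Exact value: 11.953125
Error: 0.070312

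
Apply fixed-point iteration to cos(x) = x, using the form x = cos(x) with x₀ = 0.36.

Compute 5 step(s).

Equation: cos(x) = x
Fixed-point form: x = cos(x)
x₀ = 0.36

x_1 = g(0.360000) = 0.935897
x_2 = g(0.935897) = 0.593097
x_3 = g(0.593097) = 0.829214
x_4 = g(0.829214) = 0.675456
x_5 = g(0.675456) = 0.780422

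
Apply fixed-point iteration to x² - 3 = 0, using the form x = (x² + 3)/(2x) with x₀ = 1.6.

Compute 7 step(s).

Equation: x² - 3 = 0
Fixed-point form: x = (x² + 3)/(2x)
x₀ = 1.6

x_1 = g(1.600000) = 1.737500
x_2 = g(1.737500) = 1.732059
x_3 = g(1.732059) = 1.732051
x_4 = g(1.732051) = 1.732051
x_5 = g(1.732051) = 1.732051
x_6 = g(1.732051) = 1.732051
x_7 = g(1.732051) = 1.732051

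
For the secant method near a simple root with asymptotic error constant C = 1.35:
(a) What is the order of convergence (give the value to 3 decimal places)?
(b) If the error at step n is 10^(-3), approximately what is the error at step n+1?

(a) Secant method has superlinear convergence with order φ = (1+√5)/2 ≈ 1.618.
    This means |e_{n+1}| ≈ C|e_n|^1.618.

(b) With |e_n| = 10^(-3) and C = 1.35:
    |e_{n+1}| ≈ 1.35 × (10^(-3))^1.618 = 1.35 × 10^(-4.85)

(a) ≈ 1.618 (golden ratio); (b) |e_{n+1}| ≈ 1.889e-05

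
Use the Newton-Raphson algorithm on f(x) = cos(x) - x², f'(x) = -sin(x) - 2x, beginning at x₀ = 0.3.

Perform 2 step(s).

f(x) = cos(x) - x²
f'(x) = -sin(x) - 2x
x₀ = 0.3

Newton-Raphson formula: x_{n+1} = x_n - f(x_n)/f'(x_n)

Iteration 1:
  f(0.300000) = 0.865336
  f'(0.300000) = -0.895520
  x_1 = 0.300000 - 0.865336/(-0.895520) = 1.266295
Iteration 2:
  f(1.266295) = -1.303685
  f'(1.266295) = -3.486586
  x_2 = 1.266295 - (-1.303685)/(-3.486586) = 0.892380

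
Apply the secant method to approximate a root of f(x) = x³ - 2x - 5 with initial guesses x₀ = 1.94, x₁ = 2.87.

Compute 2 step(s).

f(x) = x³ - 2x - 5
x₀ = 1.94, x₁ = 2.87

Secant formula: x_{n+1} = x_n - f(x_n)(x_n - x_{n-1})/(f(x_n) - f(x_{n-1}))

Iteration 1:
  f(1.940000) = -1.578616
  f(2.870000) = 12.899903
  x_2 = 2.870000 - 12.899903×(2.870000 - 1.940000)/(12.899903 - (-1.578616))
       = 2.041399
Iteration 2:
  f(2.870000) = 12.899903
  f(2.041399) = -0.575652
  x_3 = 2.041399 - (-0.575652)×(2.041399 - 2.870000)/(-0.575652 - 12.899903)
       = 2.076796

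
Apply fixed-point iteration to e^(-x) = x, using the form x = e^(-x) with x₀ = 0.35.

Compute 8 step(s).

Equation: e^(-x) = x
Fixed-point form: x = e^(-x)
x₀ = 0.35

x_1 = g(0.350000) = 0.704688
x_2 = g(0.704688) = 0.494263
x_3 = g(0.494263) = 0.610020
x_4 = g(0.610020) = 0.543340
x_5 = g(0.543340) = 0.580805
x_6 = g(0.580805) = 0.559448
x_7 = g(0.559448) = 0.571525
x_8 = g(0.571525) = 0.564664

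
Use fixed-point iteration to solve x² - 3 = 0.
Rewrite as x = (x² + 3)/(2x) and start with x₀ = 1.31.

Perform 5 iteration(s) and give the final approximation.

Equation: x² - 3 = 0
Fixed-point form: x = (x² + 3)/(2x)
x₀ = 1.31

x_1 = g(1.310000) = 1.800038
x_2 = g(1.800038) = 1.733335
x_3 = g(1.733335) = 1.732051
x_4 = g(1.732051) = 1.732051
x_5 = g(1.732051) = 1.732051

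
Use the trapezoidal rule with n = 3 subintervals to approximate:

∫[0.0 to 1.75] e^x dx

f(x) = e^x
a = 0.0, b = 1.75, n = 3
h = (b - a)/n = 0.583333

Trapezoidal rule: (h/2)[f(x₀) + 2f(x₁) + 2f(x₂) + ... + f(xₙ)]

x_0 = 0.0000, f(x_0) = 1.000000, coefficient = 1
x_1 = 0.5833, f(x_1) = 1.792002, coefficient = 2
x_2 = 1.1667, f(x_2) = 3.211271, coefficient = 2
x_3 = 1.7500, f(x_3) = 5.754603, coefficient = 1

I ≈ (0.583333/2) × 16.761147 = 4.888668
Exact value: 4.754603
Error: 0.134065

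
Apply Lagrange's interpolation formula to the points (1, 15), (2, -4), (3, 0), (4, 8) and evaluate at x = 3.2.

Lagrange interpolation formula:
P(x) = Σ yᵢ × Lᵢ(x)
where Lᵢ(x) = Π_{j≠i} (x - xⱼ)/(xᵢ - xⱼ)

L_0(3.2) = (3.2 - 2)/(1 - 2) × (3.2 - 3)/(1 - 3) × (3.2 - 4)/(1 - 4) = 0.032000
L_1(3.2) = (3.2 - 1)/(2 - 1) × (3.2 - 3)/(2 - 3) × (3.2 - 4)/(2 - 4) = -0.176000
L_2(3.2) = (3.2 - 1)/(3 - 1) × (3.2 - 2)/(3 - 2) × (3.2 - 4)/(3 - 4) = 1.056000
L_3(3.2) = (3.2 - 1)/(4 - 1) × (3.2 - 2)/(4 - 2) × (3.2 - 3)/(4 - 3) = 0.088000

P(3.2) = 15×L_0(3.2) + (-4)×L_1(3.2) + 0×L_2(3.2) + 8×L_3(3.2)
P(3.2) = 1.888000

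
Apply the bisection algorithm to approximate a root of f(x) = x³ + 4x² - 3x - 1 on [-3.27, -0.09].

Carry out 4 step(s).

f(x) = x³ + 4x² - 3x - 1
Initial interval: [-3.27, -0.09]

Iteration 1:
  c_1 = (-3.270000 + (-0.090000))/2 = -1.680000
  f(c_1) = f(-1.680000) = 10.587968
  f(a) × f(c) ≥ 0, new interval: [-1.680000, -0.090000]
Iteration 2:
  c_2 = (-1.680000 + (-0.090000))/2 = -0.885000
  f(c_2) = f(-0.885000) = 4.094746
  f(a) × f(c) ≥ 0, new interval: [-0.885000, -0.090000]
Iteration 3:
  c_3 = (-0.885000 + (-0.090000))/2 = -0.487500
  f(c_3) = f(-0.487500) = 1.297268
  f(a) × f(c) ≥ 0, new interval: [-0.487500, -0.090000]
Iteration 4:
  c_4 = (-0.487500 + (-0.090000))/2 = -0.288750
  f(c_4) = f(-0.288750) = 0.175681
  f(a) × f(c) ≥ 0, new interval: [-0.288750, -0.090000]

After 4 iteration(s), the approximation is c_4 = -0.288750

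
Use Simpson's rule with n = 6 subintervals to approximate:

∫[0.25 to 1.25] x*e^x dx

f(x) = x*e^x
a = 0.25, b = 1.25, n = 6
h = (b - a)/n = 0.166667

Simpson's rule: (h/3)[f(x₀) + 4f(x₁) + 2f(x₂) + ... + f(xₙ)]

x_0 = 0.2500, f(x_0) = 0.321006, coefficient = 1
x_1 = 0.4167, f(x_1) = 0.632040, coefficient = 4
x_2 = 0.5833, f(x_2) = 1.045334, coefficient = 2
x_3 = 0.7500, f(x_3) = 1.587750, coefficient = 4
x_4 = 0.9167, f(x_4) = 2.292528, coefficient = 2
x_5 = 1.0833, f(x_5) = 3.200721, coefficient = 4
x_6 = 1.2500, f(x_6) = 4.362929, coefficient = 1

I ≈ (0.166667/3) × 33.041705 = 1.835650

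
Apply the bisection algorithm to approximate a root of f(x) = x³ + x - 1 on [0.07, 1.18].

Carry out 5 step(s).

f(x) = x³ + x - 1
Initial interval: [0.07, 1.18]

Iteration 1:
  c_1 = (0.070000 + 1.180000)/2 = 0.625000
  f(c_1) = f(0.625000) = -0.130859
  f(a) × f(c) ≥ 0, new interval: [0.625000, 1.180000]
Iteration 2:
  c_2 = (0.625000 + 1.180000)/2 = 0.902500
  f(c_2) = f(0.902500) = 0.637592
  f(a) × f(c) < 0, new interval: [0.625000, 0.902500]
Iteration 3:
  c_3 = (0.625000 + 0.902500)/2 = 0.763750
  f(c_3) = f(0.763750) = 0.209256
  f(a) × f(c) < 0, new interval: [0.625000, 0.763750]
Iteration 4:
  c_4 = (0.625000 + 0.763750)/2 = 0.694375
  f(c_4) = f(0.694375) = 0.029173
  f(a) × f(c) < 0, new interval: [0.625000, 0.694375]
Iteration 5:
  c_5 = (0.625000 + 0.694375)/2 = 0.659687
  f(c_5) = f(0.659687) = -0.053225
  f(a) × f(c) ≥ 0, new interval: [0.659687, 0.694375]

After 5 iteration(s), the approximation is c_5 = 0.659687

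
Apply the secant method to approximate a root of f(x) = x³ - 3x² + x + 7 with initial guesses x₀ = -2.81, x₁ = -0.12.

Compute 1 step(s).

f(x) = x³ - 3x² + x + 7
x₀ = -2.81, x₁ = -0.12

Secant formula: x_{n+1} = x_n - f(x_n)(x_n - x_{n-1})/(f(x_n) - f(x_{n-1}))

Iteration 1:
  f(-2.810000) = -41.686341
  f(-0.120000) = 6.835072
  x_2 = -0.120000 - 6.835072×(-0.120000 - (-2.810000))/(6.835072 - (-41.686341))
       = -0.498933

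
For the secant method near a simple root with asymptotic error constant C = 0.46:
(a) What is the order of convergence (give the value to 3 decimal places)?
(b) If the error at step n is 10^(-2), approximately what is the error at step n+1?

(a) Secant method has superlinear convergence with order φ = (1+√5)/2 ≈ 1.618.
    This means |e_{n+1}| ≈ C|e_n|^1.618.

(b) With |e_n| = 10^(-2) and C = 0.46:
    |e_{n+1}| ≈ 0.46 × (10^(-2))^1.618 = 0.46 × 10^(-3.24)

(a) ≈ 1.618 (golden ratio); (b) |e_{n+1}| ≈ 2.671e-04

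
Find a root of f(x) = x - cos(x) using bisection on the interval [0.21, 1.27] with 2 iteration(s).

f(x) = x - cos(x)
Initial interval: [0.21, 1.27]

Iteration 1:
  c_1 = (0.210000 + 1.270000)/2 = 0.740000
  f(c_1) = f(0.740000) = 0.001531
  f(a) × f(c) < 0, new interval: [0.210000, 0.740000]
Iteration 2:
  c_2 = (0.210000 + 0.740000)/2 = 0.475000
  f(c_2) = f(0.475000) = -0.414293
  f(a) × f(c) ≥ 0, new interval: [0.475000, 0.740000]

After 2 iteration(s), the approximation is c_2 = 0.475000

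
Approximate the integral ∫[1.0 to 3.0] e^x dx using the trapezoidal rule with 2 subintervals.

f(x) = e^x
a = 1.0, b = 3.0, n = 2
h = (b - a)/n = 1.000000

Trapezoidal rule: (h/2)[f(x₀) + 2f(x₁) + 2f(x₂) + ... + f(xₙ)]

x_0 = 1.0000, f(x_0) = 2.718282, coefficient = 1
x_1 = 2.0000, f(x_1) = 7.389056, coefficient = 2
x_2 = 3.0000, f(x_2) = 20.085537, coefficient = 1

I ≈ (1.000000/2) × 37.581931 = 18.790965
Exact value: 17.367255
Error: 1.423710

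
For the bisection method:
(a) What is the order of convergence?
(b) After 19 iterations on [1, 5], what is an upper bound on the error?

(a) Bisection has linear (order 1) convergence; the error is halved each step.

(b) Error bound = (b-a)/2^n = (5 - 1)/2^{19}
    = 4/2^{19}

(a) 1 (linear); (b) error ≤ 7.63e-06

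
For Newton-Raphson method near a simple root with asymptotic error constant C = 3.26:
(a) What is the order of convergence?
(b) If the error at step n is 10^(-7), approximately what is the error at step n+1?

(a) Newton-Raphson has quadratic (order 2) convergence near simple roots.
    This means |e_{n+1}| ≈ C|e_n|².

(b) With |e_n| = 10^(-7) and C = 3.26:
    |e_{n+1}| ≈ 3.26 × (10^(-7))² = 3.26 × 10^(-14)

(a) 2 (quadratic); (b) |e_{n+1}| ≈ 3.260e-14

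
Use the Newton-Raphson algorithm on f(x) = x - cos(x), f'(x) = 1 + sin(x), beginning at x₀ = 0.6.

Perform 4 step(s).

f(x) = x - cos(x)
f'(x) = 1 + sin(x)
x₀ = 0.6

Newton-Raphson formula: x_{n+1} = x_n - f(x_n)/f'(x_n)

Iteration 1:
  f(0.600000) = -0.225336
  f'(0.600000) = 1.564642
  x_1 = 0.600000 - (-0.225336)/1.564642 = 0.744017
Iteration 2:
  f(0.744017) = 0.008264
  f'(0.744017) = 1.677249
  x_2 = 0.744017 - 0.008264/1.677249 = 0.739090
Iteration 3:
  f(0.739090) = 0.000009
  f'(0.739090) = 1.673616
  x_3 = 0.739090 - 0.000009/1.673616 = 0.739085
Iteration 4:
  f(0.739085) = 0.000000
  f'(0.739085) = 1.673612
  x_4 = 0.739085 - 0.000000/1.673612 = 0.739085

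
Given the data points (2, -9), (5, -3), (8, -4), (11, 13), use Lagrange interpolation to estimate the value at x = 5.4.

Lagrange interpolation formula:
P(x) = Σ yᵢ × Lᵢ(x)
where Lᵢ(x) = Π_{j≠i} (x - xⱼ)/(xᵢ - xⱼ)

L_0(5.4) = (5.4 - 5)/(2 - 5) × (5.4 - 8)/(2 - 8) × (5.4 - 11)/(2 - 11) = -0.035951
L_1(5.4) = (5.4 - 2)/(5 - 2) × (5.4 - 8)/(5 - 8) × (5.4 - 11)/(5 - 11) = 0.916741
L_2(5.4) = (5.4 - 2)/(8 - 2) × (5.4 - 5)/(8 - 5) × (5.4 - 11)/(8 - 11) = 0.141037
L_3(5.4) = (5.4 - 2)/(11 - 2) × (5.4 - 5)/(11 - 5) × (5.4 - 8)/(11 - 8) = -0.021827

P(5.4) = (-9)×L_0(5.4) + (-3)×L_1(5.4) + (-4)×L_2(5.4) + 13×L_3(5.4)
P(5.4) = -3.274568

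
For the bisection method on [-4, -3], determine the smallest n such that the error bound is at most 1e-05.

We need (b-a)/2^n ≤ 1e-05
(-3 - (-4))/2^n ≤ 1e-05
1/2^n ≤ 1e-05
2^n ≥ 100000
n ≥ log₂(100000) = 16.61
n ≥ 17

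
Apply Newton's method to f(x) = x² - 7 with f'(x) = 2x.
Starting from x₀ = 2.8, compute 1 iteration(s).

f(x) = x² - 7
f'(x) = 2x
x₀ = 2.8

Newton-Raphson formula: x_{n+1} = x_n - f(x_n)/f'(x_n)

Iteration 1:
  f(2.800000) = 0.840000
  f'(2.800000) = 5.600000
  x_1 = 2.800000 - 0.840000/5.600000 = 2.650000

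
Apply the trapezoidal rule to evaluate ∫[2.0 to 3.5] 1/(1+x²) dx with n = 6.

f(x) = 1/(1+x²)
a = 2.0, b = 3.5, n = 6
h = (b - a)/n = 0.250000

Trapezoidal rule: (h/2)[f(x₀) + 2f(x₁) + 2f(x₂) + ... + f(xₙ)]

x_0 = 2.0000, f(x_0) = 0.200000, coefficient = 1
x_1 = 2.2500, f(x_1) = 0.164948, coefficient = 2
x_2 = 2.5000, f(x_2) = 0.137931, coefficient = 2
x_3 = 2.7500, f(x_3) = 0.116788, coefficient = 2
x_4 = 3.0000, f(x_4) = 0.100000, coefficient = 2
x_5 = 3.2500, f(x_5) = 0.086486, coefficient = 2
x_6 = 3.5000, f(x_6) = 0.075472, coefficient = 1

I ≈ (0.250000/2) × 1.487780 = 0.185973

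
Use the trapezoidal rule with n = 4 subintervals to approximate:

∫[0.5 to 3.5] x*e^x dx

f(x) = x*e^x
a = 0.5, b = 3.5, n = 4
h = (b - a)/n = 0.750000

Trapezoidal rule: (h/2)[f(x₀) + 2f(x₁) + 2f(x₂) + ... + f(xₙ)]

x_0 = 0.5000, f(x_0) = 0.824361, coefficient = 1
x_1 = 1.2500, f(x_1) = 4.362929, coefficient = 2
x_2 = 2.0000, f(x_2) = 14.778112, coefficient = 2
x_3 = 2.7500, f(x_3) = 43.017238, coefficient = 2
x_4 = 3.5000, f(x_4) = 115.904082, coefficient = 1

I ≈ (0.750000/2) × 241.045000 = 90.391875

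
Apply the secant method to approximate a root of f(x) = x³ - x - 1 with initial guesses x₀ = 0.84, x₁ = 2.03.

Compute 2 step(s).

f(x) = x³ - x - 1
x₀ = 0.84, x₁ = 2.03

Secant formula: x_{n+1} = x_n - f(x_n)(x_n - x_{n-1})/(f(x_n) - f(x_{n-1}))

Iteration 1:
  f(0.840000) = -1.247296
  f(2.030000) = 5.335427
  x_2 = 2.030000 - 5.335427×(2.030000 - 0.840000)/(5.335427 - (-1.247296))
       = 1.065481
Iteration 2:
  f(2.030000) = 5.335427
  f(1.065481) = -0.855893
  x_3 = 1.065481 - (-0.855893)×(1.065481 - 2.030000)/(-0.855893 - 5.335427)
       = 1.198817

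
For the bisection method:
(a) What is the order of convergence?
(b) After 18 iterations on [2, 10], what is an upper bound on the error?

(a) Bisection has linear (order 1) convergence; the error is halved each step.

(b) Error bound = (b-a)/2^n = (10 - 2)/2^{18}
    = 8/2^{18}

(a) 1 (linear); (b) error ≤ 3.05e-05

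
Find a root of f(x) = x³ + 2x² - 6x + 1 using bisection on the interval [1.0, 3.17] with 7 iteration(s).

f(x) = x³ + 2x² - 6x + 1
Initial interval: [1.0, 3.17]

Iteration 1:
  c_1 = (1.000000 + 3.170000)/2 = 2.085000
  f(c_1) = f(2.085000) = 6.248414
  f(a) × f(c) < 0, new interval: [1.000000, 2.085000]
Iteration 2:
  c_2 = (1.000000 + 2.085000)/2 = 1.542500
  f(c_2) = f(1.542500) = 0.173692
  f(a) × f(c) < 0, new interval: [1.000000, 1.542500]
Iteration 3:
  c_3 = (1.000000 + 1.542500)/2 = 1.271250
  f(c_3) = f(1.271250) = -1.340910
  f(a) × f(c) ≥ 0, new interval: [1.271250, 1.542500]
Iteration 4:
  c_4 = (1.271250 + 1.542500)/2 = 1.406875
  f(c_4) = f(1.406875) = -0.698032
  f(a) × f(c) ≥ 0, new interval: [1.406875, 1.542500]
Iteration 5:
  c_5 = (1.406875 + 1.542500)/2 = 1.474687
  f(c_5) = f(1.474687) = -0.291711
  f(a) × f(c) ≥ 0, new interval: [1.474687, 1.542500]
Iteration 6:
  c_6 = (1.474687 + 1.542500)/2 = 1.508594
  f(c_6) = f(1.508594) = -0.066512
  f(a) × f(c) ≥ 0, new interval: [1.508594, 1.542500]
Iteration 7:
  c_7 = (1.508594 + 1.542500)/2 = 1.525547
  f(c_7) = f(1.525547) = 0.051700
  f(a) × f(c) < 0, new interval: [1.508594, 1.525547]

After 7 iteration(s), the approximation is c_7 = 1.525547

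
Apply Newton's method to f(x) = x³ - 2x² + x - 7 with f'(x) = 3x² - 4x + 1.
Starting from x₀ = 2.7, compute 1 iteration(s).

f(x) = x³ - 2x² + x - 7
f'(x) = 3x² - 4x + 1
x₀ = 2.7

Newton-Raphson formula: x_{n+1} = x_n - f(x_n)/f'(x_n)

Iteration 1:
  f(2.700000) = 0.803000
  f'(2.700000) = 12.070000
  x_1 = 2.700000 - 0.803000/12.070000 = 2.633471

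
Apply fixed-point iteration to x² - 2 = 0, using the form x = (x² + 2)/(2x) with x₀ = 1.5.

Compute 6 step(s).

Equation: x² - 2 = 0
Fixed-point form: x = (x² + 2)/(2x)
x₀ = 1.5

x_1 = g(1.500000) = 1.416667
x_2 = g(1.416667) = 1.414216
x_3 = g(1.414216) = 1.414214
x_4 = g(1.414214) = 1.414214
x_5 = g(1.414214) = 1.414214
x_6 = g(1.414214) = 1.414214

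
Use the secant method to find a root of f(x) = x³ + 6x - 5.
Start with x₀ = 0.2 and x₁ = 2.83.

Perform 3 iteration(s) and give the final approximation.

f(x) = x³ + 6x - 5
x₀ = 0.2, x₁ = 2.83

Secant formula: x_{n+1} = x_n - f(x_n)(x_n - x_{n-1})/(f(x_n) - f(x_{n-1}))

Iteration 1:
  f(0.200000) = -3.792000
  f(2.830000) = 34.645187
  x_2 = 2.830000 - 34.645187×(2.830000 - 0.200000)/(34.645187 - (-3.792000))
       = 0.459461
Iteration 2:
  f(2.830000) = 34.645187
  f(0.459461) = -2.146238
  x_3 = 0.459461 - (-2.146238)×(0.459461 - 2.830000)/(-2.146238 - 34.645187)
       = 0.597747
Iteration 3:
  f(0.459461) = -2.146238
  f(0.597747) = -1.199940
  x_4 = 0.597747 - (-1.199940)×(0.597747 - 0.459461)/(-1.199940 - (-2.146238))
       = 0.773099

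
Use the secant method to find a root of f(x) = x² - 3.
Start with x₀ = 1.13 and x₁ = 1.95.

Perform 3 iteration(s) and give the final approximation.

f(x) = x² - 3
x₀ = 1.13, x₁ = 1.95

Secant formula: x_{n+1} = x_n - f(x_n)(x_n - x_{n-1})/(f(x_n) - f(x_{n-1}))

Iteration 1:
  f(1.130000) = -1.723100
  f(1.950000) = 0.802500
  x_2 = 1.950000 - 0.802500×(1.950000 - 1.130000)/(0.802500 - (-1.723100))
       = 1.689448
Iteration 2:
  f(1.950000) = 0.802500
  f(1.689448) = -0.145765
  x_3 = 1.689448 - (-0.145765)×(1.689448 - 1.950000)/(-0.145765 - 0.802500)
       = 1.729500
Iteration 3:
  f(1.689448) = -0.145765
  f(1.729500) = -0.008831
  x_4 = 1.729500 - (-0.008831)×(1.729500 - 1.689448)/(-0.008831 - (-0.145765))
       = 1.732083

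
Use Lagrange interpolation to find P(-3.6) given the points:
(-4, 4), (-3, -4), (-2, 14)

Lagrange interpolation formula:
P(x) = Σ yᵢ × Lᵢ(x)
where Lᵢ(x) = Π_{j≠i} (x - xⱼ)/(xᵢ - xⱼ)

L_0(-3.6) = (-3.6 - (-3))/(-4 - (-3)) × (-3.6 - (-2))/(-4 - (-2)) = 0.480000
L_1(-3.6) = (-3.6 - (-4))/(-3 - (-4)) × (-3.6 - (-2))/(-3 - (-2)) = 0.640000
L_2(-3.6) = (-3.6 - (-4))/(-2 - (-4)) × (-3.6 - (-3))/(-2 - (-3)) = -0.120000

P(-3.6) = 4×L_0(-3.6) + (-4)×L_1(-3.6) + 14×L_2(-3.6)
P(-3.6) = -2.320000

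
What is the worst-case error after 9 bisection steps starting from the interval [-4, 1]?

Bisection error bound: |error| ≤ (b-a)/2^n
|error| ≤ (1 - (-4))/2^9 = 5/2^9
|error| ≤ 0.0097656250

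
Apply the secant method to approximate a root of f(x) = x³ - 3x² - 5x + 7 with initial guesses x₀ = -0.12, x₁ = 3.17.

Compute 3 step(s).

f(x) = x³ - 3x² - 5x + 7
x₀ = -0.12, x₁ = 3.17

Secant formula: x_{n+1} = x_n - f(x_n)(x_n - x_{n-1})/(f(x_n) - f(x_{n-1}))

Iteration 1:
  f(-0.120000) = 7.555072
  f(3.170000) = -7.141687
  x_2 = 3.170000 - (-7.141687)×(3.170000 - (-0.120000))/(-7.141687 - 7.555072)
       = 1.571270
Iteration 2:
  f(3.170000) = -7.141687
  f(1.571270) = -4.383726
  x_3 = 1.571270 - (-4.383726)×(1.571270 - 3.170000)/(-4.383726 - (-7.141687))
       = -0.969881
Iteration 3:
  f(1.571270) = -4.383726
  f(-0.969881) = 8.115061
  x_4 = -0.969881 - 8.115061×(-0.969881 - 1.571270)/(8.115061 - (-4.383726))
       = 0.680007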